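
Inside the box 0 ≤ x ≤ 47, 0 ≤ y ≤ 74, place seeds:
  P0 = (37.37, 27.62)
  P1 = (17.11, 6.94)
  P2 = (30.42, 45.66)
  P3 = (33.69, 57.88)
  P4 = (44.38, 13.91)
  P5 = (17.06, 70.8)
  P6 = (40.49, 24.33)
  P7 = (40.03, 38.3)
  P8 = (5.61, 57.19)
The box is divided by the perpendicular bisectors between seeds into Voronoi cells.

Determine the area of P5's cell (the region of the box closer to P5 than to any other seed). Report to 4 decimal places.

Area of P5's cell: 284.2816

1. box [0,47]×[0,74]: [(0, 0) (47, 0) (47, 74) (0, 74)]
2. ⊥bis P5·P0 via (27.215,49.21): [(0, 36.4092) (47, 58.516) (47, 74) (0, 74)]  |A|=1247.2566
3. ⊥bis P5·P1 via (17.085,38.87): [(0, 38.8566) (5.2119, 38.8607) (47, 58.516) (47, 74) (0, 74)]  |A|=1240.8789
4. ⊥bis P5·P2 via (23.74,58.23): [(0, 45.614) (47, 70.5909) (47, 74) (0, 74)]  |A|=747.1845
5. ⊥bis P5·P3 via (25.375,64.34): [(0, 45.614) (18.4398, 55.4133) (32.8799, 74) (0, 74)]  |A|=567.2802
6. ⊥bis P5·P4 via (30.72,42.355): [(0, 45.614) (18.4398, 55.4133) (32.8799, 74) (0, 74)]  |A|=567.2802
7. ⊥bis P5·P6 via (28.775,47.565): [(0, 45.614) (18.4398, 55.4133) (32.8799, 74) (0, 74)]  |A|=567.2802
8. ⊥bis P5·P7 via (28.545,54.55): [(0, 45.614) (18.4398, 55.4133) (32.8799, 74) (0, 74)]  |A|=567.2802
9. ⊥bis P5·P8 via (11.335,63.995): [(0, 73.5311) (19.6634, 56.9883) (32.8799, 74) (0, 74)]  |A|=284.2816
10. canonical 4-gon: [(0, 73.5311) (19.6634, 56.9883) (32.8799, 74) (0, 74)]
11. shoelace: 284.2816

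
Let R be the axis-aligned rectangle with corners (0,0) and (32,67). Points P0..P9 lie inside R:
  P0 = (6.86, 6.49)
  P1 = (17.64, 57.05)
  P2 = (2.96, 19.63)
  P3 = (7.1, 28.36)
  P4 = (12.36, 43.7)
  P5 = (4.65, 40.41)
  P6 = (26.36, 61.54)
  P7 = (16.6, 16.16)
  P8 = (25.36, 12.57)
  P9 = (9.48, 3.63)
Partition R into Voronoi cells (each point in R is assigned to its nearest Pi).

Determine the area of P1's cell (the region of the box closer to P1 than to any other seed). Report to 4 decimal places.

Area of P1's cell: 358.1936

1. box [0,32]×[0,67]: [(0, 0) (32, 0) (32, 67) (0, 67)]
2. ⊥bis P1·P0 via (12.25,31.77): [(0, 34.3818) (32, 27.5591) (32, 67) (0, 67)]  |A|=1152.9454
3. ⊥bis P1·P2 via (10.3,38.34): [(0, 42.3807) (32, 29.827) (32, 67) (0, 67)]  |A|=988.6762
4. ⊥bis P1·P3 via (12.37,42.705): [(0, 47.2494) (32, 35.4934) (32, 67) (0, 67)]  |A|=820.1143
5. ⊥bis P1·P4 via (15,50.375): [(0, 56.3076) (32, 43.6514) (32, 67) (0, 67)]  |A|=544.6562
6. ⊥bis P1·P5 via (11.145,48.73): [(0, 57.4303) (2.9151, 55.1546) (32, 43.6514) (32, 67) (0, 67)]  |A|=543.0197
7. ⊥bis P1·P6 via (22,59.295): [(0, 57.4303) (2.9151, 55.1546) (29.5576, 44.6174) (18.0326, 67) (0, 67)]  |A|=358.1936
8. ⊥bis P1·P7 via (17.12,36.605): [(0, 57.4303) (2.9151, 55.1546) (29.5576, 44.6174) (18.0326, 67) (0, 67)]  |A|=358.1936
9. ⊥bis P1·P8 via (21.5,34.81): [(0, 57.4303) (2.9151, 55.1546) (29.5576, 44.6174) (18.0326, 67) (0, 67)]  |A|=358.1936
10. ⊥bis P1·P9 via (13.56,30.34): [(0, 57.4303) (2.9151, 55.1546) (29.5576, 44.6174) (18.0326, 67) (0, 67)]  |A|=358.1936
11. canonical 5-gon: [(0, 57.4303) (2.9151, 55.1546) (29.5576, 44.6174) (18.0326, 67) (0, 67)]
12. shoelace: 358.1936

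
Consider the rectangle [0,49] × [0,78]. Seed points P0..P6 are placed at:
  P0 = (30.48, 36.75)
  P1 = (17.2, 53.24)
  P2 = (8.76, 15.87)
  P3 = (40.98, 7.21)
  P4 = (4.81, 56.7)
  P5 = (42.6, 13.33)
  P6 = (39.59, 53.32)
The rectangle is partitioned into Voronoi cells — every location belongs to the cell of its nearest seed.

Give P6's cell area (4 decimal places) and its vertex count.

Area of P6's cell: 721.7880 (4 vertices)

1. box [0,49]×[0,78]: [(0, 0) (49, 0) (49, 78) (0, 78)]
2. ⊥bis P6·P0 via (35.035,45.035): [(0, 64.2968) (49, 37.3572) (49, 78) (0, 78)]  |A|=1331.4758
3. ⊥bis P6·P1 via (28.395,53.28): [(28.4114, 48.6766) (49, 37.3572) (49, 78) (28.3067, 78)]  |A|=721.788
4. ⊥bis P6·P2 via (24.175,34.595): [(28.4114, 48.6766) (49, 37.3572) (49, 78) (28.3067, 78)]  |A|=721.788
5. ⊥bis P6·P3 via (40.285,30.265): [(28.4114, 48.6766) (49, 37.3572) (49, 78) (28.3067, 78)]  |A|=721.788
6. ⊥bis P6·P4 via (22.2,55.01): [(28.4114, 48.6766) (49, 37.3572) (49, 78) (28.3067, 78)]  |A|=721.788
7. ⊥bis P6·P5 via (41.095,33.325): [(28.4114, 48.6766) (49, 37.3572) (49, 78) (28.3067, 78)]  |A|=721.788
8. canonical 4-gon: [(28.4114, 48.6766) (49, 37.3572) (49, 78) (28.3067, 78)]
9. shoelace: 721.788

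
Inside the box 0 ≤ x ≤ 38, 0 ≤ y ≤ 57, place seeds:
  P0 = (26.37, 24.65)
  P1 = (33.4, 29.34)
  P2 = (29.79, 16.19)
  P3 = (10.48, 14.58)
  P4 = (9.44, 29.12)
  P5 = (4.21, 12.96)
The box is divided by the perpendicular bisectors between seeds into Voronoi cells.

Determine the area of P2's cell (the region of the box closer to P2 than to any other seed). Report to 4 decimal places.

1. box [0,38]×[0,57]: [(0, 0) (38, 0) (38, 57) (0, 57)]
2. ⊥bis P2·P0 via (28.08,20.42): [(0, 9.0685) (0, 0) (38, 0) (38, 24.4302)]  |A|=636.4757
3. ⊥bis P2·P1 via (31.595,22.765): [(32.9563, 22.3913) (0, 9.0685) (0, 0) (38, 0) (38, 21.0067)]  |A|=627.8421
4. ⊥bis P2·P3 via (20.135,15.385): [(32.9563, 22.3913) (19.9879, 17.1487) (21.4177, 0) (38, 0) (38, 21.0067)]  |A|=353.568
5. ⊥bis P2·P4 via (19.615,22.655): [(32.9563, 22.3913) (19.9879, 17.1487) (21.4177, 0) (38, 0) (38, 21.0067)]  |A|=353.568
6. ⊥bis P2·P5 via (17,14.575): [(32.9563, 22.3913) (19.9879, 17.1487) (21.4177, 0) (38, 0) (38, 21.0067)]  |A|=353.568
7. canonical 5-gon: [(32.9563, 22.3913) (19.9879, 17.1487) (21.4177, 0) (38, 0) (38, 21.0067)]
8. shoelace: 353.568

Area of P2's cell: 353.5680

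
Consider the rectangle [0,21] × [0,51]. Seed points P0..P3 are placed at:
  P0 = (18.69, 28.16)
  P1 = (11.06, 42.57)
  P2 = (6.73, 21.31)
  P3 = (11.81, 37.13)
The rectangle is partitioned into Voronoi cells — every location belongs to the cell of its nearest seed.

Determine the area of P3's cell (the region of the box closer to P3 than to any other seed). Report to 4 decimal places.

1. box [0,21]×[0,51]: [(0, 0) (21, 0) (21, 51) (0, 51)]
2. ⊥bis P3·P0 via (15.25,32.645): [(0, 20.9482) (21, 37.0553) (21, 51) (0, 51)]  |A|=461.9634
3. ⊥bis P3·P1 via (11.435,39.85): [(0, 38.2735) (0, 20.9482) (21, 37.0553) (21, 41.1687)]  |A|=225.1063
4. ⊥bis P3·P2 via (9.27,29.22): [(0, 38.2735) (0, 32.1967) (10.3376, 28.8772) (21, 37.0553) (21, 41.1687)]  |A|=166.9652
5. canonical 5-gon: [(0, 38.2735) (0, 32.1967) (10.3376, 28.8772) (21, 37.0553) (21, 41.1687)]
6. shoelace: 166.9652

Area of P3's cell: 166.9652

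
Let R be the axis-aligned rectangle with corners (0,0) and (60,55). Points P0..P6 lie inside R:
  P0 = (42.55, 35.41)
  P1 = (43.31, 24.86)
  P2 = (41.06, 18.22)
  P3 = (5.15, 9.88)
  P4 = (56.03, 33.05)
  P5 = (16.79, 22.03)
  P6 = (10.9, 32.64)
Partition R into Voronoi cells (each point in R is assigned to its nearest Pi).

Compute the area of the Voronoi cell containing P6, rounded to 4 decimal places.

1. box [0,60]×[0,55]: [(0, 0) (60, 0) (60, 55) (0, 55)]
2. ⊥bis P6·P0 via (26.725,34.025): [(0, 0) (29.7029, 0) (24.8893, 55) (0, 55)]  |A|=1501.2836
3. ⊥bis P6·P1 via (27.105,28.75): [(0, 0) (20.2036, 0) (27.1648, 28.9993) (24.8893, 55) (0, 55)]  |A|=1363.5474
4. ⊥bis P6·P2 via (25.98,25.43): [(0, 0) (13.8215, 0) (26.6388, 26.8079) (27.1648, 28.9993) (24.8893, 55) (0, 55)]  |A|=1278.0021
5. ⊥bis P6·P3 via (8.025,21.26): [(0, 23.2874) (22.2661, 17.6622) (26.6388, 26.8079) (27.1648, 28.9993) (24.8893, 55) (0, 55)]  |A|=896.6836
6. ⊥bis P6·P4 via (33.465,32.845): [(0, 23.2874) (22.2661, 17.6622) (26.6388, 26.8079) (27.1648, 28.9993) (24.8893, 55) (0, 55)]  |A|=896.6836
7. ⊥bis P6·P5 via (13.845,27.335): [(0, 23.2874) (4.5041, 22.1495) (26.6866, 34.4638) (24.8893, 55) (0, 55)]  |A|=719.0686
8. canonical 5-gon: [(0, 23.2874) (4.5041, 22.1495) (26.6866, 34.4638) (24.8893, 55) (0, 55)]
9. shoelace: 719.0686

Area of P6's cell: 719.0686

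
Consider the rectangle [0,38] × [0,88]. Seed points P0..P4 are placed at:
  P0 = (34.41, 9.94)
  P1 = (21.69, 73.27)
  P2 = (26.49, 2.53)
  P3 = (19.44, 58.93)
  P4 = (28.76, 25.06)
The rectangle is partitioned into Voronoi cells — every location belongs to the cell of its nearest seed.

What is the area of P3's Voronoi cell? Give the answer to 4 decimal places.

1. box [0,38]×[0,88]: [(0, 0) (38, 0) (38, 88) (0, 88)]
2. ⊥bis P3·P0 via (26.925,34.435): [(0, 26.2075) (38, 37.8192) (38, 88) (0, 88)]  |A|=2127.4932
3. ⊥bis P3·P1 via (20.565,66.1): [(0, 69.3267) (0, 26.2075) (38, 37.8192) (38, 63.3644)]  |A|=1304.6242
4. ⊥bis P3·P2 via (22.965,30.73): [(0, 69.3267) (0, 27.8594) (9.1482, 29.0029) (38, 37.8192) (38, 63.3644)]  |A|=1297.0682
5. ⊥bis P3·P4 via (24.1,41.995): [(0, 69.3267) (0, 35.3634) (38, 45.8199) (38, 63.3644)]  |A|=978.649
6. canonical 4-gon: [(0, 69.3267) (0, 35.3634) (38, 45.8199) (38, 63.3644)]
7. shoelace: 978.649

Area of P3's cell: 978.6490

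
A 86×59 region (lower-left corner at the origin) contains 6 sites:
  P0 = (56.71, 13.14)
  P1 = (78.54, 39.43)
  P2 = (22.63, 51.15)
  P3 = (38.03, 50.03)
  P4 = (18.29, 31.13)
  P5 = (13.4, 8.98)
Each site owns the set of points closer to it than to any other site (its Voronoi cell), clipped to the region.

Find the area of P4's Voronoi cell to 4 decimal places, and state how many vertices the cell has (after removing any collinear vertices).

Area of P4's cell: 804.0402 (5 vertices)

1. box [0,86]×[0,59]: [(0, 0) (86, 0) (86, 59) (0, 59)]
2. ⊥bis P4·P0 via (37.5,22.135): [(0, 0) (27.1354, 0) (54.7619, 59) (0, 59)]  |A|=2415.9691
3. ⊥bis P4·P1 via (48.415,35.28): [(0, 0) (27.1354, 0) (47.333, 43.1346) (45.1473, 59) (0, 59)]  |A|=2339.6998
4. ⊥bis P4·P2 via (20.46,41.14): [(0, 45.5754) (0, 0) (27.1354, 0) (44.0086, 36.0351)]  |A|=1491.7677
5. ⊥bis P4·P3 via (28.16,40.58): [(29.5002, 39.1802) (0, 45.5754) (0, 0) (27.1354, 0) (40.2326, 27.9708)]  |A|=1427.33
6. ⊥bis P4·P5 via (15.845,20.055): [(29.5002, 39.1802) (0, 45.5754) (0, 23.5531) (34.5885, 15.9171) (40.2326, 27.9708)]  |A|=804.0402
7. canonical 5-gon: [(29.5002, 39.1802) (0, 45.5754) (0, 23.5531) (34.5885, 15.9171) (40.2326, 27.9708)]
8. shoelace: 804.0402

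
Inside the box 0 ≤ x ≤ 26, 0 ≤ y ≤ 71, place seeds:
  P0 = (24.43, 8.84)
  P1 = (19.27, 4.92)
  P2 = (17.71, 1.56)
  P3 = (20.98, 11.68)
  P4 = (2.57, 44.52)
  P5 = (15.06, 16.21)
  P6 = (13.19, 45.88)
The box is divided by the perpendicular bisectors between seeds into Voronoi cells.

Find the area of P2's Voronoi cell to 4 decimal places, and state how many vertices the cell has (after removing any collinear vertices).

Area of P2's cell: 123.5686 (4 vertices)

1. box [0,26]×[0,71]: [(0, 0) (26, 0) (26, 71) (0, 71)]
2. ⊥bis P2·P0 via (21.07,5.2): [(0, 24.6492) (0, 0) (26, 0) (26, 0.6492)]  |A|=328.88
3. ⊥bis P2·P1 via (18.49,3.24): [(0, 11.8246) (0, 0) (25.4685, 0)]  |A|=150.5777
4. ⊥bis P2·P3 via (19.345,6.62): [(0, 11.8246) (0, 0) (25.4685, 0)]  |A|=150.5777
5. ⊥bis P2·P4 via (10.14,23.04): [(0, 11.8246) (0, 0) (25.4685, 0)]  |A|=150.5777
6. ⊥bis P2·P5 via (16.385,8.885): [(9.1502, 7.5763) (0, 5.9212) (0, 0) (25.4685, 0)]  |A|=123.5686
7. ⊥bis P2·P6 via (15.45,23.72): [(9.1502, 7.5763) (0, 5.9212) (0, 0) (25.4685, 0)]  |A|=123.5686
8. canonical 4-gon: [(9.1502, 7.5763) (0, 5.9212) (0, 0) (25.4685, 0)]
9. shoelace: 123.5686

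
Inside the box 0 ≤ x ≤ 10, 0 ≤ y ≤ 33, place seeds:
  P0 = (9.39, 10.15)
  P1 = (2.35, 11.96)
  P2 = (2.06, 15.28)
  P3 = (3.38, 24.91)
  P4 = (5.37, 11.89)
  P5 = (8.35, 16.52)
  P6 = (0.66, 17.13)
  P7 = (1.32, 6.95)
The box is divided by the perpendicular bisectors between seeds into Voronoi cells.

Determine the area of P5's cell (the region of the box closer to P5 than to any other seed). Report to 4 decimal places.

1. box [0,10]×[0,33]: [(0, 0) (10, 0) (10, 33) (0, 33)]
2. ⊥bis P5·P0 via (8.87,13.335): [(0, 11.8868) (10, 13.5195) (10, 33) (0, 33)]  |A|=202.9684
3. ⊥bis P5·P1 via (5.35,14.24): [(0, 21.2795) (6.3504, 12.9236) (10, 13.5195) (10, 33) (0, 33)]  |A|=173.1447
4. ⊥bis P5·P2 via (5.205,15.9): [(5.5961, 13.9162) (6.3504, 12.9236) (10, 13.5195) (10, 33) (1.8339, 33)]  |A|=122.851
5. ⊥bis P5·P3 via (5.865,20.715): [(4.4241, 19.8614) (5.5961, 13.9162) (6.3504, 12.9236) (10, 13.5195) (10, 23.1645)]  |A|=41.7845
6. ⊥bis P5·P4 via (6.86,14.205): [(4.4241, 19.8614) (5.3472, 15.1787) (8.3449, 13.2493) (10, 13.5195) (10, 23.1645)]  |A|=39.0197
7. ⊥bis P5·P6 via (4.505,16.825): [(4.7617, 20.0615) (4.6535, 18.6974) (5.3472, 15.1787) (8.3449, 13.2493) (10, 13.5195) (10, 23.1645)]  |A|=38.8002
8. ⊥bis P5·P7 via (4.835,11.735): [(4.7617, 20.0615) (4.6535, 18.6974) (5.3472, 15.1787) (8.3449, 13.2493) (10, 13.5195) (10, 23.1645)]  |A|=38.8002
9. canonical 6-gon: [(4.7617, 20.0615) (4.6535, 18.6974) (5.3472, 15.1787) (8.3449, 13.2493) (10, 13.5195) (10, 23.1645)]
10. shoelace: 38.8002

Area of P5's cell: 38.8002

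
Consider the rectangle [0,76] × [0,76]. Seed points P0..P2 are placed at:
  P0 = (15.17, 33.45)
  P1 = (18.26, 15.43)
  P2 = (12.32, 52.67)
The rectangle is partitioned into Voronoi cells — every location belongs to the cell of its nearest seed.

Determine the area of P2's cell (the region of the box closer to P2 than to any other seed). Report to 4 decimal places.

1. box [0,76]×[0,76]: [(0, 0) (76, 0) (76, 76) (0, 76)]
2. ⊥bis P2·P0 via (13.745,43.06): [(0, 41.0218) (76, 52.2914) (76, 76) (0, 76)]  |A|=2230.098
3. ⊥bis P2·P1 via (15.29,34.05): [(0, 41.0218) (76, 52.2914) (76, 76) (0, 76)]  |A|=2230.098
4. canonical 4-gon: [(0, 41.0218) (76, 52.2914) (76, 76) (0, 76)]
5. shoelace: 2230.098

Area of P2's cell: 2230.0980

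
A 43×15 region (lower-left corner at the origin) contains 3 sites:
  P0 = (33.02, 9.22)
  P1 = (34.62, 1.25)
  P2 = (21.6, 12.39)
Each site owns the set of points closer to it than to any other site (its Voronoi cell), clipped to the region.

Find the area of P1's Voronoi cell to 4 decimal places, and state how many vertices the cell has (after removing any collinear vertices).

Area of P1's cell: 99.1803 (4 vertices)

1. box [0,43]×[0,15]: [(0, 0) (43, 0) (43, 15) (0, 15)]
2. ⊥bis P1·P0 via (33.82,5.235): [(7.7432, 0) (43, 0) (43, 7.0779)]  |A|=124.7724
3. ⊥bis P1·P2 via (28.11,6.82): [(25.2884, 3.5223) (22.2748, 0) (43, 0) (43, 7.0779)]  |A|=99.1803
4. canonical 4-gon: [(25.2884, 3.5223) (22.2748, 0) (43, 0) (43, 7.0779)]
5. shoelace: 99.1803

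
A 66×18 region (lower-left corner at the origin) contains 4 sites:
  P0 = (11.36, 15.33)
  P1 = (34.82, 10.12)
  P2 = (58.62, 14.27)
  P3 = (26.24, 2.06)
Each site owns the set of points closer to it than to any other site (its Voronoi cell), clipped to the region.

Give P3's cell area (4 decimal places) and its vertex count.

Area of P3's cell: 173.4654 (3 vertices)

1. box [0,66]×[0,18]: [(0, 0) (66, 0) (66, 18) (0, 18)]
2. ⊥bis P3·P0 via (18.8,8.695): [(11.0458, 0) (66, 0) (66, 18) (27.0982, 18)]  |A|=844.704
3. ⊥bis P3·P1 via (30.53,6.09): [(23.3208, 13.7643) (11.0458, 0) (36.2509, 0)]  |A|=173.4654
4. ⊥bis P3·P2 via (42.43,8.165): [(23.3208, 13.7643) (11.0458, 0) (36.2509, 0)]  |A|=173.4654
5. canonical 3-gon: [(23.3208, 13.7643) (11.0458, 0) (36.2509, 0)]
6. shoelace: 173.4654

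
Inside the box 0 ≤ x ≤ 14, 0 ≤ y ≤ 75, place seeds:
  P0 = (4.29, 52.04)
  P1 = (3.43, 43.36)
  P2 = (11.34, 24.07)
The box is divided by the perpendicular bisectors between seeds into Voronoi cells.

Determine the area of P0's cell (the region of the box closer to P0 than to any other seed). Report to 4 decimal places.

Area of P0's cell: 386.5555

1. box [0,14]×[0,75]: [(0, 0) (14, 0) (14, 75) (0, 75)]
2. ⊥bis P0·P1 via (3.86,47.7): [(0, 48.0824) (14, 46.6953) (14, 75) (0, 75)]  |A|=386.5555
3. ⊥bis P0·P2 via (7.815,38.055): [(0, 48.0824) (14, 46.6953) (14, 75) (0, 75)]  |A|=386.5555
4. canonical 4-gon: [(0, 48.0824) (14, 46.6953) (14, 75) (0, 75)]
5. shoelace: 386.5555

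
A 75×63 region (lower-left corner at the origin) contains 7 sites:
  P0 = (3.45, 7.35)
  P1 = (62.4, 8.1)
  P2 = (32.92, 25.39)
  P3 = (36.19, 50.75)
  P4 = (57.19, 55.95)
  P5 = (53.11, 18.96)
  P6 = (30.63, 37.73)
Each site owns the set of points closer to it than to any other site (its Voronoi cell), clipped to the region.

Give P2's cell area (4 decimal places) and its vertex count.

1. box [0,75]×[0,63]: [(0, 0) (75, 0) (75, 63) (0, 63)]
2. ⊥bis P2·P0 via (18.185,16.37): [(0, 46.0769) (28.2059, 0) (75, 0) (75, 63) (0, 63)]  |A|=4075.1811
3. ⊥bis P2·P1 via (47.66,16.745): [(0, 46.0769) (28.2059, 0) (37.8391, 0) (74.7885, 63) (0, 63)]  |A|=2897.9503
4. ⊥bis P2·P3 via (34.555,38.07): [(2.3602, 42.2213) (28.2059, 0) (37.8391, 0) (58.3664, 34.9997)]  |A|=1257.5828
5. ⊥bis P2·P4 via (45.055,40.67): [(50.9986, 35.9497) (2.3602, 42.2213) (28.2059, 0) (37.8391, 0) (56.4052, 31.6559)]  |A|=1244.3333
6. ⊥bis P2·P5 via (43.015,22.175): [(47.5438, 36.3952) (2.3602, 42.2213) (28.2059, 0) (35.9528, 0)]  |A|=1019.5412
7. ⊥bis P2·P6 via (31.775,31.56): [(46.8976, 34.3664) (11.2214, 27.7458) (28.2059, 0) (35.9528, 0)]  |A|=684.2745
8. canonical 4-gon: [(46.8976, 34.3664) (11.2214, 27.7458) (28.2059, 0) (35.9528, 0)]
9. shoelace: 684.2745

Area of P2's cell: 684.2745 (4 vertices)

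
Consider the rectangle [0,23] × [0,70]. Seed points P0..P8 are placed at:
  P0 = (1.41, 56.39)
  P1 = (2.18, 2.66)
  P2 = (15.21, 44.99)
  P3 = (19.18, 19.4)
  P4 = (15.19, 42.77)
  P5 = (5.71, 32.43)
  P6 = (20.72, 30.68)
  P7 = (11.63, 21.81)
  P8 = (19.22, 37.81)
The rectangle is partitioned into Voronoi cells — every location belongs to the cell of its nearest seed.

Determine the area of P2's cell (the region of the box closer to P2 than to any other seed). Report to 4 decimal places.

Area of P2's cell: 248.6710

1. box [0,23]×[0,70]: [(0, 0) (23, 0) (23, 70) (0, 70)]
2. ⊥bis P2·P0 via (8.31,50.69): [(0, 40.6305) (0, 0) (23, 0) (23, 68.4726)]  |A|=1254.6863
3. ⊥bis P2·P1 via (8.695,23.825): [(0, 40.6305) (0, 26.5015) (23, 19.4216) (23, 68.4726)]  |A|=726.5703
4. ⊥bis P2·P3 via (17.195,32.195): [(0, 40.6305) (0, 29.5274) (23, 33.0956) (23, 68.4726)]  |A|=534.5222
5. ⊥bis P2·P4 via (15.2,43.88): [(2.7768, 43.9919) (23, 43.8097) (23, 68.4726)]  |A|=249.3813
6. ⊥bis P2·P5 via (10.46,38.71): [(3.046, 44.3177) (3.4852, 43.9855) (23, 43.8097) (23, 68.4726)]  |A|=249.2651
7. ⊥bis P2·P6 via (17.965,37.835): [(3.046, 44.3177) (3.4852, 43.9855) (23, 43.8097) (23, 68.4726)]  |A|=249.2651
8. ⊥bis P2·P7 via (13.42,33.4): [(3.046, 44.3177) (3.4852, 43.9855) (23, 43.8097) (23, 68.4726)]  |A|=249.2651
9. ⊥bis P2·P8 via (17.215,41.4): [(3.046, 44.3177) (3.4852, 43.9855) (21.553, 43.8228) (23, 44.6309) (23, 68.4726)]  |A|=248.671
10. canonical 5-gon: [(3.046, 44.3177) (3.4852, 43.9855) (21.553, 43.8228) (23, 44.6309) (23, 68.4726)]
11. shoelace: 248.671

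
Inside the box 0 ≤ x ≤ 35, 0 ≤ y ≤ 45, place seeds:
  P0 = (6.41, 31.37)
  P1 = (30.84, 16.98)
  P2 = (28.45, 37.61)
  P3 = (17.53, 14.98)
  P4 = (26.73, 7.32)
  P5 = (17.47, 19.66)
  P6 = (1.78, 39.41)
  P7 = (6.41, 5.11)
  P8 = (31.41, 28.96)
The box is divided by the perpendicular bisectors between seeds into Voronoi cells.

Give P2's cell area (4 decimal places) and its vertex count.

1. box [0,35]×[0,45]: [(0, 0) (35, 0) (35, 45) (0, 45)]
2. ⊥bis P2·P0 via (17.43,34.49): [(27.1949, 0) (35, 0) (35, 45) (14.4544, 45)]  |A|=637.8917
3. ⊥bis P2·P1 via (29.645,27.295): [(19.7903, 26.1533) (35, 27.9154) (35, 45) (14.4544, 45)]  |A|=323.5342
4. ⊥bis P2·P3 via (22.99,26.295): [(19.2375, 28.1057) (22.6073, 26.4797) (35, 27.9154) (35, 45) (14.4544, 45)]  |A|=320.6941
5. ⊥bis P2·P4 via (27.59,22.465): [(19.2375, 28.1057) (22.6073, 26.4797) (35, 27.9154) (35, 45) (14.4544, 45)]  |A|=320.6941
6. ⊥bis P2·P5 via (22.96,28.635): [(18.2766, 31.4998) (25.8663, 26.8572) (35, 27.9154) (35, 45) (14.4544, 45)]  |A|=306.7588
7. ⊥bis P2·P6 via (15.115,38.51): [(15.3415, 41.8666) (18.2766, 31.4998) (25.8663, 26.8572) (35, 27.9154) (35, 45) (15.553, 45)]  |A|=305.0375
8. ⊥bis P2·P7 via (17.43,21.36): [(15.3415, 41.8666) (18.2766, 31.4998) (25.8663, 26.8572) (35, 27.9154) (35, 45) (15.553, 45)]  |A|=305.0375
9. ⊥bis P2·P8 via (29.93,33.285): [(15.3415, 41.8666) (18.2766, 31.4998) (20.5856, 30.0874) (35, 35.0199) (35, 45) (15.553, 45)]  |A|=236.2882
10. canonical 6-gon: [(15.3415, 41.8666) (18.2766, 31.4998) (20.5856, 30.0874) (35, 35.0199) (35, 45) (15.553, 45)]
11. shoelace: 236.2882

Area of P2's cell: 236.2882 (6 vertices)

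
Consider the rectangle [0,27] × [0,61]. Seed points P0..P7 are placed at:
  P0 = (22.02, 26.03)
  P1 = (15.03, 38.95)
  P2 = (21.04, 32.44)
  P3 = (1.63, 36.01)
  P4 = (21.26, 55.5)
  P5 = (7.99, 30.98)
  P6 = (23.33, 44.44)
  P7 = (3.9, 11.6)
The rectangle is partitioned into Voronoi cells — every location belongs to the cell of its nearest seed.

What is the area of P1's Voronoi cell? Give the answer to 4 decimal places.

Area of P1's cell: 167.1446

1. box [0,27]×[0,61]: [(0, 0) (27, 0) (27, 61) (0, 61)]
2. ⊥bis P1·P0 via (18.525,32.49): [(0, 22.4676) (27, 37.0752) (27, 61) (0, 61)]  |A|=843.1731
3. ⊥bis P1·P2 via (18.035,35.695): [(0, 22.4676) (8.9551, 27.3125) (27, 43.9714) (27, 61) (0, 61)]  |A|=780.9517
4. ⊥bis P1·P3 via (8.33,37.48): [(10.2903, 28.5452) (27, 43.9714) (27, 61) (3.1696, 61)]  |A|=528.976
5. ⊥bis P1·P4 via (18.145,47.225): [(5.1158, 52.1296) (10.2903, 28.5452) (26.9386, 43.9148)]  |A|=236.0856
6. ⊥bis P1·P5 via (11.51,34.965): [(5.1158, 52.1296) (8.25, 37.8446) (14.4404, 32.3765) (26.9386, 43.9148)]  |A|=212.8802
7. ⊥bis P1·P6 via (19.18,41.695): [(14.6526, 48.5396) (5.1158, 52.1296) (8.25, 37.8446) (14.4404, 32.3765) (21.2099, 38.6261)]  |A|=167.1446
8. ⊥bis P1·P7 via (9.465,25.275): [(14.6526, 48.5396) (5.1158, 52.1296) (8.25, 37.8446) (14.4404, 32.3765) (21.2099, 38.6261)]  |A|=167.1446
9. canonical 5-gon: [(14.6526, 48.5396) (5.1158, 52.1296) (8.25, 37.8446) (14.4404, 32.3765) (21.2099, 38.6261)]
10. shoelace: 167.1446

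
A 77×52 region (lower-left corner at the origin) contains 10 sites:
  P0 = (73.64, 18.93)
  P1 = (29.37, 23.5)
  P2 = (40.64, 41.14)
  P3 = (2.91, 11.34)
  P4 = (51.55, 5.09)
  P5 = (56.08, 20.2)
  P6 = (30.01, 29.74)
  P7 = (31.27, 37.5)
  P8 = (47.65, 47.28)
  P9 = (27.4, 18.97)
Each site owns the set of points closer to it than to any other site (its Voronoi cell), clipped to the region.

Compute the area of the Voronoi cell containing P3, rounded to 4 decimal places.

Area of P3's cell: 525.6215

1. box [0,77]×[0,52]: [(0, 0) (77, 0) (77, 52) (0, 52)]
2. ⊥bis P3·P0 via (38.275,15.135): [(0, 0) (39.8991, 0) (34.319, 52) (0, 52)]  |A|=1929.6723
3. ⊥bis P3·P1 via (16.14,17.42): [(0, 0) (24.1456, 0) (0.2484, 52) (0, 52)]  |A|=634.242
4. ⊥bis P3·P2 via (21.775,26.24): [(0, 0) (24.1456, 0) (0.2484, 52) (0, 52)]  |A|=634.242
5. ⊥bis P3·P4 via (27.23,8.215): [(0, 0) (24.1456, 0) (0.2484, 52) (0, 52)]  |A|=634.242
6. ⊥bis P3·P5 via (29.495,15.77): [(0, 0) (24.1456, 0) (0.2484, 52) (0, 52)]  |A|=634.242
7. ⊥bis P3·P6 via (16.46,20.54): [(0, 44.7827) (0, 0) (24.1456, 0) (11.0326, 28.5336)]  |A|=591.5151
8. ⊥bis P3·P7 via (17.09,24.42): [(4.7218, 37.8284) (0, 42.9472) (0, 0) (24.1456, 0) (11.0326, 28.5336)]  |A|=587.1818
9. ⊥bis P3·P8 via (25.28,29.31): [(4.7218, 37.8284) (0, 42.9472) (0, 0) (24.1456, 0) (11.0326, 28.5336)]  |A|=587.1818
10. ⊥bis P3·P9 via (15.155,15.155): [(10.948, 28.6582) (4.7218, 37.8284) (0, 42.9472) (0, 0) (19.8766, 0)]  |A|=525.6215
11. canonical 5-gon: [(10.948, 28.6582) (4.7218, 37.8284) (0, 42.9472) (0, 0) (19.8766, 0)]
12. shoelace: 525.6215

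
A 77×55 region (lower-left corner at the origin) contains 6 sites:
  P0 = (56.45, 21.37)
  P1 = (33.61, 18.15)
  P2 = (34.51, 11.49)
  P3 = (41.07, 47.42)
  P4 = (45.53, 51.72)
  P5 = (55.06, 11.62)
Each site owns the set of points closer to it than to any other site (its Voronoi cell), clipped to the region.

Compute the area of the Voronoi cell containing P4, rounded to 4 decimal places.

1. box [0,77]×[0,55]: [(0, 0) (77, 0) (77, 55) (0, 55)]
2. ⊥bis P4·P0 via (50.99,36.545): [(0, 18.1987) (77, 45.9035) (77, 55) (0, 55)]  |A|=1767.0677
3. ⊥bis P4·P1 via (39.57,34.935): [(0, 48.9855) (43.0656, 33.6938) (77, 45.9035) (77, 55) (0, 55)]  |A|=1104.1417
4. ⊥bis P4·P2 via (40.02,31.605): [(0, 48.9855) (43.0656, 33.6938) (77, 45.9035) (77, 55) (0, 55)]  |A|=1104.1417
5. ⊥bis P4·P3 via (43.3,49.57): [(54.604, 37.8453) (77, 45.9035) (77, 55) (38.0648, 55)]  |A|=435.8229
6. ⊥bis P4·P5 via (50.295,31.67): [(54.604, 37.8453) (77, 45.9035) (77, 55) (38.0648, 55)]  |A|=435.8229
7. canonical 4-gon: [(54.604, 37.8453) (77, 45.9035) (77, 55) (38.0648, 55)]
8. shoelace: 435.8229

Area of P4's cell: 435.8229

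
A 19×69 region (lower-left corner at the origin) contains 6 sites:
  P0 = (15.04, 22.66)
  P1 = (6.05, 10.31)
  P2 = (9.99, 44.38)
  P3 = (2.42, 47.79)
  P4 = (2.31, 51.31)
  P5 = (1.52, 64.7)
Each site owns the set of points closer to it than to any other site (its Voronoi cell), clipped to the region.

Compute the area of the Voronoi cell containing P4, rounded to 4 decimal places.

1. box [0,19]×[0,69]: [(0, 0) (19, 0) (19, 69) (0, 69)]
2. ⊥bis P4·P0 via (8.675,36.985): [(0, 33.1305) (19, 41.5727) (19, 69) (0, 69)]  |A|=601.3202
3. ⊥bis P4·P1 via (4.18,30.81): [(0, 33.1305) (19, 41.5727) (19, 69) (0, 69)]  |A|=601.3202
4. ⊥bis P4·P2 via (6.15,47.845): [(0, 41.0294) (19, 62.0857) (19, 69) (0, 69)]  |A|=331.4065
5. ⊥bis P4·P3 via (2.365,49.55): [(0, 49.4761) (7.843, 49.7212) (19, 62.0857) (19, 69) (0, 69)]  |A|=298.283
6. ⊥bis P4·P5 via (1.915,58.005): [(0, 57.892) (0, 49.4761) (7.843, 49.7212) (16.0715, 58.8402)]  |A|=102.3799
7. canonical 4-gon: [(0, 57.892) (0, 49.4761) (7.843, 49.7212) (16.0715, 58.8402)]
8. shoelace: 102.3799

Area of P4's cell: 102.3799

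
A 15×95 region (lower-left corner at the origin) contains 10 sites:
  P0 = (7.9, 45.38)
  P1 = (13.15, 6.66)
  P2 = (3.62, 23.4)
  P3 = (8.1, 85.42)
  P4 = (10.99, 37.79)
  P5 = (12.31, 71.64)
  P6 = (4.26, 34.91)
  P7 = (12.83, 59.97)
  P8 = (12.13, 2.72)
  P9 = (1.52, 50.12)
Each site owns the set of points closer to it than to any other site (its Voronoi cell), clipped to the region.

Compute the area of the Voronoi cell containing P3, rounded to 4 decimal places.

1. box [0,15]×[0,95]: [(0, 0) (15, 0) (15, 95) (0, 95)]
2. ⊥bis P3·P0 via (8,65.4): [(0, 65.44) (15, 65.365) (15, 95) (0, 95)]  |A|=443.9625
3. ⊥bis P3·P1 via (10.625,46.04): [(0, 65.44) (15, 65.365) (15, 95) (0, 95)]  |A|=443.9625
4. ⊥bis P3·P2 via (5.86,54.41): [(0, 65.44) (15, 65.365) (15, 95) (0, 95)]  |A|=443.9625
5. ⊥bis P3·P4 via (9.545,61.605): [(0, 65.44) (15, 65.365) (15, 95) (0, 95)]  |A|=443.9625
6. ⊥bis P3·P5 via (10.205,78.53): [(0, 75.4122) (15, 79.9949) (15, 95) (0, 95)]  |A|=259.4463
7. ⊥bis P3·P6 via (6.18,60.165): [(0, 75.4122) (15, 79.9949) (15, 95) (0, 95)]  |A|=259.4463
8. ⊥bis P3·P7 via (10.465,72.695): [(0, 75.4122) (15, 79.9949) (15, 95) (0, 95)]  |A|=259.4463
9. ⊥bis P3·P8 via (10.115,44.07): [(0, 75.4122) (15, 79.9949) (15, 95) (0, 95)]  |A|=259.4463
10. ⊥bis P3·P9 via (4.81,67.77): [(0, 75.4122) (15, 79.9949) (15, 95) (0, 95)]  |A|=259.4463
11. canonical 4-gon: [(0, 75.4122) (15, 79.9949) (15, 95) (0, 95)]
12. shoelace: 259.4463

Area of P3's cell: 259.4463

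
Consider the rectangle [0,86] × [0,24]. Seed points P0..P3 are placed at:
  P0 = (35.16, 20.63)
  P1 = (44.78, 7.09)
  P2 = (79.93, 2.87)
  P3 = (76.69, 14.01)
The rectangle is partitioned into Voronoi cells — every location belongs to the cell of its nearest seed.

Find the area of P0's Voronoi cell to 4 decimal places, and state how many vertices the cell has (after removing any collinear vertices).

Area of P0's cell: 896.4499 (4 vertices)

1. box [0,86]×[0,24]: [(0, 0) (86, 0) (86, 24) (0, 24)]
2. ⊥bis P0·P1 via (39.97,13.86): [(0, 0) (20.4623, 0) (54.2419, 24) (0, 24)]  |A|=896.4499
3. ⊥bis P0·P2 via (57.545,11.75): [(0, 0) (20.4623, 0) (54.2419, 24) (0, 24)]  |A|=896.4499
4. ⊥bis P0·P3 via (55.925,17.32): [(0, 0) (20.4623, 0) (54.2419, 24) (0, 24)]  |A|=896.4499
5. canonical 4-gon: [(0, 0) (20.4623, 0) (54.2419, 24) (0, 24)]
6. shoelace: 896.4499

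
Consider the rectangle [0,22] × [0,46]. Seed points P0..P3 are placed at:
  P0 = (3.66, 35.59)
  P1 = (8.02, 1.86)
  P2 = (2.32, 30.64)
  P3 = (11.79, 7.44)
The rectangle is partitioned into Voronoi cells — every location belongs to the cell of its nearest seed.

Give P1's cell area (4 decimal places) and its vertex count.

Area of P1's cell: 95.2026 (3 vertices)

1. box [0,22]×[0,46]: [(0, 0) (22, 0) (22, 46) (0, 46)]
2. ⊥bis P1·P0 via (5.84,18.725): [(0, 17.9701) (0, 0) (22, 0) (22, 20.8139)]  |A|=426.6238
3. ⊥bis P1·P2 via (5.17,16.25): [(0, 15.2261) (0, 0) (22, 0) (22, 19.5833)]  |A|=382.9024
4. ⊥bis P1·P3 via (9.905,4.65): [(0, 11.3421) (0, 0) (16.7875, 0)]  |A|=95.2026
5. canonical 3-gon: [(0, 11.3421) (0, 0) (16.7875, 0)]
6. shoelace: 95.2026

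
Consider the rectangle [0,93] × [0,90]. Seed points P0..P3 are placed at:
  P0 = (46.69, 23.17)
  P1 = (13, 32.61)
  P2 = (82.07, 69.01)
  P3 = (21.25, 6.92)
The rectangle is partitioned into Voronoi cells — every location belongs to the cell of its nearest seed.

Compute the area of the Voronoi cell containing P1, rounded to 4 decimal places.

1. box [0,93]×[0,90]: [(0, 0) (93, 0) (93, 90) (0, 90)]
2. ⊥bis P1·P0 via (29.845,27.89): [(0, 0) (22.0302, 0) (47.2483, 90) (0, 90)]  |A|=3117.5328
3. ⊥bis P1·P2 via (47.535,50.81): [(0, 0) (22.0302, 0) (40.1786, 64.769) (26.8818, 90) (0, 90)]  |A|=2860.5991
4. ⊥bis P1·P3 via (17.125,19.765): [(0, 14.2655) (28.601, 23.4504) (40.1786, 64.769) (26.8818, 90) (0, 90)]  |A|=2398.287
5. canonical 5-gon: [(0, 14.2655) (28.601, 23.4504) (40.1786, 64.769) (26.8818, 90) (0, 90)]
6. shoelace: 2398.287

Area of P1's cell: 2398.2870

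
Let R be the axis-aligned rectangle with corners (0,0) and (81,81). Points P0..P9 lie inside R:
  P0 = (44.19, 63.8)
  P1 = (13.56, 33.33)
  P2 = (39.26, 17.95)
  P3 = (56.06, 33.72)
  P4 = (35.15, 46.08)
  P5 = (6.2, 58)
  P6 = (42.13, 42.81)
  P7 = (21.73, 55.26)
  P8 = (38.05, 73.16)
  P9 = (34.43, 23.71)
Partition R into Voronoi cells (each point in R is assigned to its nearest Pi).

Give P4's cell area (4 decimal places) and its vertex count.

Area of P4's cell: 261.0280 (5 vertices)

1. box [0,81]×[0,81]: [(0, 0) (81, 0) (81, 81) (0, 81)]
2. ⊥bis P4·P0 via (39.67,54.94): [(0, 75.178) (0, 0) (81, 0) (81, 33.8552)]  |A|=4415.8421
3. ⊥bis P4·P1 via (24.355,39.705): [(4.8752, 72.6909) (47.8028, 0) (81, 0) (81, 33.8552)]  |A|=2495.1751
4. ⊥bis P4·P2 via (37.205,32.015): [(74.0537, 37.3989) (4.8752, 72.6909) (29.5563, 30.8975)]  |A|=1010.0803
5. ⊥bis P4·P3 via (45.605,39.9): [(41.2976, 32.613) (51.0604, 49.1291) (4.8752, 72.6909) (29.5563, 30.8975)]  |A|=762.9396
6. ⊥bis P4·P5 via (20.675,52.04): [(41.2976, 32.613) (51.0604, 49.1291) (24.9591, 62.4449) (19.1943, 48.4438) (29.5563, 30.8975)]  |A|=592.8077
7. ⊥bis P4·P6 via (38.64,44.445): [(32.4943, 31.3267) (42.807, 53.3396) (24.9591, 62.4449) (19.1943, 48.4438) (29.5563, 30.8975)]  |A|=413.8368
8. ⊥bis P4·P7 via (28.44,50.67): [(32.4943, 31.3267) (42.807, 53.3396) (33.5104, 58.0823) (22.7725, 42.3848) (29.5563, 30.8975)]  |A|=280.7833
9. ⊥bis P4·P8 via (36.6,59.62): [(32.4943, 31.3267) (42.807, 53.3396) (33.5104, 58.0823) (22.7725, 42.3848) (29.5563, 30.8975)]  |A|=280.7833
10. ⊥bis P4·P9 via (34.79,34.895): [(34.1753, 34.9148) (42.807, 53.3396) (33.5104, 58.0823) (22.7725, 42.3848) (27.0484, 35.1442)]  |A|=261.028
11. canonical 5-gon: [(34.1753, 34.9148) (42.807, 53.3396) (33.5104, 58.0823) (22.7725, 42.3848) (27.0484, 35.1442)]
12. shoelace: 261.028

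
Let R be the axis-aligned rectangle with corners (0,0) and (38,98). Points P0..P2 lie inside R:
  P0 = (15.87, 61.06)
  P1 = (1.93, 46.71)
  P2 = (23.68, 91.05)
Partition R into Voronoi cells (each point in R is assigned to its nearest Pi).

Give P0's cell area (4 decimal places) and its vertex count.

Area of P0's cell: 1222.9637 (4 vertices)

1. box [0,38]×[0,98]: [(0, 0) (38, 0) (38, 98) (0, 98)]
2. ⊥bis P0·P1 via (8.9,53.885): [(0, 62.5307) (38, 25.6164) (38, 98) (0, 98)]  |A|=2049.2043
3. ⊥bis P0·P2 via (19.775,76.055): [(0, 81.2048) (0, 62.5307) (38, 25.6164) (38, 71.3088)]  |A|=1222.9637
4. canonical 4-gon: [(0, 81.2048) (0, 62.5307) (38, 25.6164) (38, 71.3088)]
5. shoelace: 1222.9637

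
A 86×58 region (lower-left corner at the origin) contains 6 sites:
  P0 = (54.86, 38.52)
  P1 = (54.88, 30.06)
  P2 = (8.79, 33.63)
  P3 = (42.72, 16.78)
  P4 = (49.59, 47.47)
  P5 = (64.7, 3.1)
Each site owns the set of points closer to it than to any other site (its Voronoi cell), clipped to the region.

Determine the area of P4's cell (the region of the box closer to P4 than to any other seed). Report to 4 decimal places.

1. box [0,86]×[0,58]: [(0, 0) (86, 0) (86, 58) (0, 58)]
2. ⊥bis P4·P0 via (52.225,42.995): [(0, 12.2435) (77.7079, 58) (0, 58)]  |A|=1777.8194
3. ⊥bis P4·P1 via (52.235,38.765): [(0, 22.8935) (37.3711, 34.2486) (77.7079, 58) (0, 58)]  |A|=1578.819
4. ⊥bis P4·P2 via (29.19,40.55): [(31.8922, 32.5839) (37.3711, 34.2486) (77.7079, 58) (23.2707, 58)]  |A|=723.2811
5. ⊥bis P4·P3 via (46.155,32.125): [(30.8887, 35.5424) (37.0729, 34.158) (37.3711, 34.2486) (77.7079, 58) (23.2707, 58)]  |A|=714.8277
6. ⊥bis P4·P5 via (57.145,25.285): [(30.8887, 35.5424) (37.0729, 34.158) (37.3711, 34.2486) (77.7079, 58) (23.2707, 58)]  |A|=714.8277
7. canonical 5-gon: [(30.8887, 35.5424) (37.0729, 34.158) (37.3711, 34.2486) (77.7079, 58) (23.2707, 58)]
8. shoelace: 714.8277

Area of P4's cell: 714.8277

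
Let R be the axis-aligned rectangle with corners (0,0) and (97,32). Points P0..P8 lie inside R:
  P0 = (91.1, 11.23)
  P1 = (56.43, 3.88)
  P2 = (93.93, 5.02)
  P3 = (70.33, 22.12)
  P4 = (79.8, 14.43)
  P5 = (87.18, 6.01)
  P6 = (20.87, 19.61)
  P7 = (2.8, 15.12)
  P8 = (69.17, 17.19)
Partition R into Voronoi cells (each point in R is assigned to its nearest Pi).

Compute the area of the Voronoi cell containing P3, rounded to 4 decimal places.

1. box [0,97]×[0,32]: [(0, 0) (97, 0) (97, 32) (0, 32)]
2. ⊥bis P3·P0 via (80.715,16.675): [(0, 0) (71.9721, 0) (88.7501, 32) (0, 32)]  |A|=2571.5548
3. ⊥bis P3·P1 via (63.38,13): [(74.3893, 4.6102) (88.7501, 32) (38.4476, 32)]  |A|=688.8862
4. ⊥bis P3·P2 via (82.13,13.57): [(74.3893, 4.6102) (88.7501, 32) (38.4476, 32)]  |A|=688.8862
5. ⊥bis P3·P4 via (75.065,18.275): [(67.9521, 9.5157) (86.2102, 32) (38.4476, 32)]  |A|=536.9533
6. ⊥bis P3·P5 via (78.755,14.065): [(67.9521, 9.5157) (86.2102, 32) (38.4476, 32)]  |A|=536.9533
7. ⊥bis P3·P6 via (45.6,20.865): [(45.2999, 26.7781) (67.9521, 9.5157) (86.2102, 32) (45.0349, 32)]  |A|=519.7543
8. ⊥bis P3·P7 via (36.565,18.62): [(45.2999, 26.7781) (67.9521, 9.5157) (86.2102, 32) (45.0349, 32)]  |A|=519.7543
9. ⊥bis P3·P8 via (69.75,19.655): [(45.2999, 26.7781) (47.901, 24.7959) (75.1532, 18.3837) (86.2102, 32) (45.0349, 32)]  |A|=375.8315
10. canonical 5-gon: [(45.2999, 26.7781) (47.901, 24.7959) (75.1532, 18.3837) (86.2102, 32) (45.0349, 32)]
11. shoelace: 375.8315

Area of P3's cell: 375.8315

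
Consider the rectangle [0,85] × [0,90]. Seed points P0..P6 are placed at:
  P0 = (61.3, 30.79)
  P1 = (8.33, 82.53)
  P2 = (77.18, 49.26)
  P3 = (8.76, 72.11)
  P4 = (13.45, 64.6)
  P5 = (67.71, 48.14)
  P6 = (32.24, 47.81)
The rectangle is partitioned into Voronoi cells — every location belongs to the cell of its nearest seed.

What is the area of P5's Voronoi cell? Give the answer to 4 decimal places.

Area of P5's cell: 1018.3391

1. box [0,85]×[0,90]: [(0, 0) (85, 0) (85, 90) (0, 90)]
2. ⊥bis P5·P0 via (64.505,39.465): [(0, 63.2965) (85, 31.8931) (85, 90) (0, 90)]  |A|=3604.4419
3. ⊥bis P5·P1 via (38.02,65.335): [(30.3463, 52.085) (85, 31.8931) (85, 90) (52.3048, 90)]  |A|=2207.6998
4. ⊥bis P5·P2 via (72.445,48.7): [(30.3463, 52.085) (73.9499, 35.9756) (67.5605, 90) (52.3048, 90)]  |A|=1415.577
5. ⊥bis P5·P3 via (38.235,60.125): [(45.8528, 78.8596) (34.3625, 50.6012) (73.9499, 35.9756) (67.5605, 90) (52.3048, 90)]  |A|=1350.3065
6. ⊥bis P5·P4 via (40.58,56.37): [(49.1067, 84.478) (38.3798, 49.117) (73.9499, 35.9756) (67.5605, 90) (52.3048, 90)]  |A|=1257.622
7. ⊥bis P5·P6 via (49.975,47.975): [(49.627, 85.3765) (50.0043, 44.8223) (73.9499, 35.9756) (67.5605, 90) (52.3048, 90)]  |A|=1018.3391
8. canonical 5-gon: [(49.627, 85.3765) (50.0043, 44.8223) (73.9499, 35.9756) (67.5605, 90) (52.3048, 90)]
9. shoelace: 1018.3391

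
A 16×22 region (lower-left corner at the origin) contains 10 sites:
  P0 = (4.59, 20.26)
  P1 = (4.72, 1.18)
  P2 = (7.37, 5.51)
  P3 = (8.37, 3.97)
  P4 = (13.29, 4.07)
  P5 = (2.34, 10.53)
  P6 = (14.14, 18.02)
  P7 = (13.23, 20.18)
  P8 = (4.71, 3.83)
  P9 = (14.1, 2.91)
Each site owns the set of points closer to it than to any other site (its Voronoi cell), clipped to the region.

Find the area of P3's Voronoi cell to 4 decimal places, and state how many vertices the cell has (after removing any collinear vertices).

1. box [0,16]×[0,22]: [(0, 0) (16, 0) (16, 22) (0, 22)]
2. ⊥bis P3·P0 via (6.48,12.115): [(0, 10.6114) (0, 0) (16, 0) (16, 14.3241)]  |A|=199.4833
3. ⊥bis P3·P1 via (6.545,2.575): [(0.3416, 10.6906) (8.5133, 0) (16, 0) (16, 14.3241)]  |A|=152.165
4. ⊥bis P3·P2 via (7.87,4.74): [(5.8786, 3.4469) (8.5133, 0) (16, 0) (16, 10.0192)]  |A|=63.6073
5. ⊥bis P3·P4 via (10.83,4.02): [(10.777, 6.6277) (5.8786, 3.4469) (8.5133, 0) (10.9117, 0)]  |A|=20.5803
6. ⊥bis P3·P5 via (5.355,7.25): [(10.777, 6.6277) (5.8786, 3.4469) (8.5133, 0) (10.9117, 0)]  |A|=20.5803
7. ⊥bis P3·P6 via (11.255,10.995): [(10.777, 6.6277) (5.8786, 3.4469) (8.5133, 0) (10.9117, 0)]  |A|=20.5803
8. ⊥bis P3·P7 via (10.8,12.075): [(10.777, 6.6277) (5.8786, 3.4469) (8.5133, 0) (10.9117, 0)]  |A|=20.5803
9. ⊥bis P3·P8 via (6.54,3.9): [(10.777, 6.6277) (6.5409, 3.8769) (6.5931, 2.5121) (8.5133, 0) (10.9117, 0)]  |A|=20.1171
10. ⊥bis P3·P9 via (11.235,3.44): [(10.8807, 1.5249) (10.777, 6.6277) (6.5409, 3.8769) (6.5931, 2.5121) (8.5133, 0) (10.5986, 0)]  |A|=19.8784
11. canonical 6-gon: [(10.8807, 1.5249) (10.777, 6.6277) (6.5409, 3.8769) (6.5931, 2.5121) (8.5133, 0) (10.5986, 0)]
12. shoelace: 19.8784

Area of P3's cell: 19.8784 (6 vertices)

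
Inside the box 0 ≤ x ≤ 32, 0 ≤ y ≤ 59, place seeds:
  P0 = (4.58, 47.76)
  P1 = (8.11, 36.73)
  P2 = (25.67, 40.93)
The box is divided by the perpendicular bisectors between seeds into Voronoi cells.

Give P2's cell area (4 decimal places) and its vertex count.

Area of P2's cell: 705.7263 (5 vertices)

1. box [0,32]×[0,59]: [(0, 0) (32, 0) (32, 59) (0, 59)]
2. ⊥bis P2·P0 via (15.125,44.345): [(0.7639, 0) (32, 0) (32, 59) (19.871, 59)]  |A|=1279.2708
3. ⊥bis P2·P1 via (16.89,38.83): [(15.3815, 45.137) (26.1774, 0) (32, 0) (32, 59) (19.871, 59)]  |A|=705.7263
4. canonical 5-gon: [(15.3815, 45.137) (26.1774, 0) (32, 0) (32, 59) (19.871, 59)]
5. shoelace: 705.7263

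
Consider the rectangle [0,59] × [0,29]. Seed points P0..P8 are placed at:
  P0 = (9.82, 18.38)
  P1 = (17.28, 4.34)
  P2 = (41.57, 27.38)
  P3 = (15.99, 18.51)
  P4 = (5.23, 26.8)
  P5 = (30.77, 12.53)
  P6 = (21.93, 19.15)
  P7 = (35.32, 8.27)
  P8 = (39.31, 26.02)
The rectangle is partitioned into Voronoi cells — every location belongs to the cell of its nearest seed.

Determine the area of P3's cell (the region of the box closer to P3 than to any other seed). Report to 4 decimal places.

Area of P3's cell: 99.5878

1. box [0,59]×[0,29]: [(0, 0) (59, 0) (59, 29) (0, 29)]
2. ⊥bis P3·P0 via (12.905,18.445): [(13.2936, 0) (59, 0) (59, 29) (12.6826, 29)]  |A|=1334.3445
3. ⊥bis P3·P1 via (16.635,11.425): [(13.0598, 11.0995) (59, 15.2818) (59, 29) (12.6826, 29)]  |A|=729.6604
4. ⊥bis P3·P2 via (28.78,22.945): [(13.0598, 11.0995) (32.2807, 12.8493) (26.6804, 29) (12.6826, 29)]  |A|=285.3988
5. ⊥bis P3·P4 via (10.61,22.655): [(12.7576, 25.4424) (13.0598, 11.0995) (32.2807, 12.8493) (26.6804, 29) (15.4985, 29)]  |A|=280.39
6. ⊥bis P3·P5 via (23.38,15.52): [(12.7576, 25.4424) (13.0598, 11.0995) (21.9177, 11.9059) (27.6743, 26.1337) (26.6804, 29) (15.4985, 29)]  |A|=209.3845
7. ⊥bis P3·P6 via (18.96,18.83): [(12.7576, 25.4424) (13.0598, 11.0995) (19.7275, 11.7065) (17.8642, 29) (15.4985, 29)]  |A|=99.5878
8. ⊥bis P3·P7 via (25.655,13.39): [(12.7576, 25.4424) (13.0598, 11.0995) (19.7275, 11.7065) (17.8642, 29) (15.4985, 29)]  |A|=99.5878
9. ⊥bis P3·P8 via (27.65,22.265): [(12.7576, 25.4424) (13.0598, 11.0995) (19.7275, 11.7065) (17.8642, 29) (15.4985, 29)]  |A|=99.5878
10. canonical 5-gon: [(12.7576, 25.4424) (13.0598, 11.0995) (19.7275, 11.7065) (17.8642, 29) (15.4985, 29)]
11. shoelace: 99.5878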